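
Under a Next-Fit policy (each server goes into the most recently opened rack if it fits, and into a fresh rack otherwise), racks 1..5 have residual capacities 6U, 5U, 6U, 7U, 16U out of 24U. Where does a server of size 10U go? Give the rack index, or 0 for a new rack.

5

Next-Fit only looks at rack 5, which has 16U free.
10U fits there.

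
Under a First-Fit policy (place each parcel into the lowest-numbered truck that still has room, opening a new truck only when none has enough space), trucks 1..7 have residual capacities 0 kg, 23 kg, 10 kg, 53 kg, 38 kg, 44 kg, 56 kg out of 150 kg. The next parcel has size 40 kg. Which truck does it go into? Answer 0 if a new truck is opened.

Trucks with room: truck 4 (53 kg), truck 6 (44 kg), truck 7 (56 kg).
The first with room is truck 4.

4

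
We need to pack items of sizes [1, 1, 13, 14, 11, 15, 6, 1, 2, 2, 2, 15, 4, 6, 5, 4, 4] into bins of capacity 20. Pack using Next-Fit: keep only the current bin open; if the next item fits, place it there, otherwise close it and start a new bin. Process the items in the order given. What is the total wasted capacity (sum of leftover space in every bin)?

1 → bin 1 (remaining 19)
1 → bin 1 (remaining 18)
13 → bin 1 (remaining 5)
14 → bin 2 (remaining 6)
11 → bin 3 (remaining 9)
15 → bin 4 (remaining 5)
6 → bin 5 (remaining 14)
1 → bin 5 (remaining 13)
2 → bin 5 (remaining 11)
2 → bin 5 (remaining 9)
2 → bin 5 (remaining 7)
15 → bin 6 (remaining 5)
4 → bin 6 (remaining 1)
6 → bin 7 (remaining 14)
5 → bin 7 (remaining 9)
4 → bin 7 (remaining 5)
4 → bin 7 (remaining 1)
7 bins × 20 = 140; used 106; unused 34.

34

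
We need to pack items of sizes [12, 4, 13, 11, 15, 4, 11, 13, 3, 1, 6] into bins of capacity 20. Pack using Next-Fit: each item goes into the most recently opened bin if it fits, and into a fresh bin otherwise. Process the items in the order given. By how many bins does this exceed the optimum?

Next-Fit: [12,4] [13] [11] [15,4] [11] [13,3,1] [6] → 7 bins.
6 items exceed 10 (half the capacity), and no two of those can share a bin, so at least 6 bins are needed.
An optimal packing achieves that bound: [15,4,1] [13,6] [13,4,3] [12] [11] [11] → 6 bins.
Excess: 7 − 6 = 1.

1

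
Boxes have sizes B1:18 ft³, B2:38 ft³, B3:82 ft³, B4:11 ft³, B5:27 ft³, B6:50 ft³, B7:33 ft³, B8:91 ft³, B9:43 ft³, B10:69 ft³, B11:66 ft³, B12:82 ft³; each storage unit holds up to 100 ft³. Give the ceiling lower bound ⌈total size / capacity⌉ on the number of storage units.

Total size = 18 + 38 + 82 + 11 + 27 + 50 + 33 + 91 + 43 + 69 + 66 + 82 = 610 ft³.
⌈610 / 100⌉ = 7.

7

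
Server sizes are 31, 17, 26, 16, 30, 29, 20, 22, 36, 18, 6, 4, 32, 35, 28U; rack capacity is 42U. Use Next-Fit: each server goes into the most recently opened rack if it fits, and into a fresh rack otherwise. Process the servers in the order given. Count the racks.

31U → rack 1 (remaining 11U)
17U → rack 2 (remaining 25U)
26U → rack 3 (remaining 16U)
16U → rack 3 (remaining 0U)
30U → rack 4 (remaining 12U)
29U → rack 5 (remaining 13U)
20U → rack 6 (remaining 22U)
22U → rack 6 (remaining 0U)
36U → rack 7 (remaining 6U)
18U → rack 8 (remaining 24U)
6U → rack 8 (remaining 18U)
4U → rack 8 (remaining 14U)
32U → rack 9 (remaining 10U)
35U → rack 10 (remaining 7U)
28U → rack 11 (remaining 14U)

11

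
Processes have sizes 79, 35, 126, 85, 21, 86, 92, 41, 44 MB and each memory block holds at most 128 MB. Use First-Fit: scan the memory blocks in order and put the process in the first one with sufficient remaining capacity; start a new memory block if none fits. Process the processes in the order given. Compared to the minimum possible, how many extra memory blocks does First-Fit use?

First-Fit: [79,35] [126] [85,21] [86,41] [92] [44] → 6 memory blocks.
Total size 609 MB; any packing needs at least ⌈609/128⌉ = 5 memory blocks.
An optimal packing achieves that bound: [126] [92,35] [86,41] [85,21] [79,44] → 5 memory blocks.
Excess: 6 − 5 = 1.

1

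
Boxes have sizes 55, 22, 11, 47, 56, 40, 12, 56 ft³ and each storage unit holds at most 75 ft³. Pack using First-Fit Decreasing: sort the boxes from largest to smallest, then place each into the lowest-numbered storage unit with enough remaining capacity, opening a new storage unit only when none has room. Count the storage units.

Sorted descending: 56, 56, 55, 47, 40, 22, 12, 11.
Put 56 ft³ in storage unit 1; 19 ft³ remain.
Put 56 ft³ in storage unit 2; 19 ft³ remain.
Put 55 ft³ in storage unit 3; 20 ft³ remain.
Put 47 ft³ in storage unit 4; 28 ft³ remain.
Put 40 ft³ in storage unit 5; 35 ft³ remain.
Put 22 ft³ in storage unit 4; 6 ft³ remain.
Put 12 ft³ in storage unit 1; 7 ft³ remain.
Put 11 ft³ in storage unit 2; 8 ft³ remain.
Final storage units: [56,12] [56,11] [55] [47,22] [40].

5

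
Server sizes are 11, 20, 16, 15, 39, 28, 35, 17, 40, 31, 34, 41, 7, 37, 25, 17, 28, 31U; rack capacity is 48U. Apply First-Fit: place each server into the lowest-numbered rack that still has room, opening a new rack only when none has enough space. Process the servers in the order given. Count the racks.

12

rack 1: place 11U, 37U left
rack 1: place 20U, 17U left
rack 1: place 16U, 1U left
rack 2: place 15U, 33U left
rack 3: place 39U, 9U left
rack 2: place 28U, 5U left
rack 4: place 35U, 13U left
rack 5: place 17U, 31U left
rack 6: place 40U, 8U left
rack 5: place 31U, 0U left
rack 7: place 34U, 14U left
rack 8: place 41U, 7U left
rack 3: place 7U, 2U left
rack 9: place 37U, 11U left
rack 10: place 25U, 23U left
rack 10: place 17U, 6U left
rack 11: place 28U, 20U left
rack 12: place 31U, 17U left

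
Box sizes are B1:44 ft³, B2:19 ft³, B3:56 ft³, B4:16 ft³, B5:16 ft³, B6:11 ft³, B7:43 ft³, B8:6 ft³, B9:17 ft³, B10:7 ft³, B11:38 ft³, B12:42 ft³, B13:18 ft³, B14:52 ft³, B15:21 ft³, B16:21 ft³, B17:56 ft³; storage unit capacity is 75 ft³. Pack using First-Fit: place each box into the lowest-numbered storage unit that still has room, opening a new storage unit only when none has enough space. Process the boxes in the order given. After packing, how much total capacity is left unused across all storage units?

42

Put B1 (44 ft³) in storage unit 1; 31 ft³ remain.
Put B2 (19 ft³) in storage unit 1; 12 ft³ remain.
Put B3 (56 ft³) in storage unit 2; 19 ft³ remain.
Put B4 (16 ft³) in storage unit 2; 3 ft³ remain.
Put B5 (16 ft³) in storage unit 3; 59 ft³ remain.
Put B6 (11 ft³) in storage unit 1; 1 ft³ remain.
Put B7 (43 ft³) in storage unit 3; 16 ft³ remain.
Put B8 (6 ft³) in storage unit 3; 10 ft³ remain.
Put B9 (17 ft³) in storage unit 4; 58 ft³ remain.
Put B10 (7 ft³) in storage unit 3; 3 ft³ remain.
Put B11 (38 ft³) in storage unit 4; 20 ft³ remain.
Put B12 (42 ft³) in storage unit 5; 33 ft³ remain.
Put B13 (18 ft³) in storage unit 4; 2 ft³ remain.
Put B14 (52 ft³) in storage unit 6; 23 ft³ remain.
Put B15 (21 ft³) in storage unit 5; 12 ft³ remain.
Put B16 (21 ft³) in storage unit 6; 2 ft³ remain.
Put B17 (56 ft³) in storage unit 7; 19 ft³ remain.
7 storage units × 75 ft³ = 525 ft³; used 483 ft³; unused 42 ft³.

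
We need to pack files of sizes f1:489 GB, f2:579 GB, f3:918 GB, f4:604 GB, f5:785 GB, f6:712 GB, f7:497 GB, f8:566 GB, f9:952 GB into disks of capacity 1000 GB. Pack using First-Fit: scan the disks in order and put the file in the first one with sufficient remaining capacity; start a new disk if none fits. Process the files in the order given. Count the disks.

f1 (489 GB) → disk 1 (remaining 511 GB)
f2 (579 GB) → disk 2 (remaining 421 GB)
f3 (918 GB) → disk 3 (remaining 82 GB)
f4 (604 GB) → disk 4 (remaining 396 GB)
f5 (785 GB) → disk 5 (remaining 215 GB)
f6 (712 GB) → disk 6 (remaining 288 GB)
f7 (497 GB) → disk 1 (remaining 14 GB)
f8 (566 GB) → disk 7 (remaining 434 GB)
f9 (952 GB) → disk 8 (remaining 48 GB)
Final disks: [489,497] [579] [918] [604] [785] [712] [566] [952].

8 disks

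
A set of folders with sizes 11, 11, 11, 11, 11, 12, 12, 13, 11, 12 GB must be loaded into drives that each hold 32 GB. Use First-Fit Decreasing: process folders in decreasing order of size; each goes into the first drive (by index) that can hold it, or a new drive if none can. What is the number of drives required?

5 drives

Sorted descending: 13, 12, 12, 12, 11, 11, 11, 11, 11, 11.
Put 13 GB in drive 1; 19 GB remain.
Put 12 GB in drive 1; 7 GB remain.
Put 12 GB in drive 2; 20 GB remain.
Put 12 GB in drive 2; 8 GB remain.
Put 11 GB in drive 3; 21 GB remain.
Put 11 GB in drive 3; 10 GB remain.
Put 11 GB in drive 4; 21 GB remain.
Put 11 GB in drive 4; 10 GB remain.
Put 11 GB in drive 5; 21 GB remain.
Put 11 GB in drive 5; 10 GB remain.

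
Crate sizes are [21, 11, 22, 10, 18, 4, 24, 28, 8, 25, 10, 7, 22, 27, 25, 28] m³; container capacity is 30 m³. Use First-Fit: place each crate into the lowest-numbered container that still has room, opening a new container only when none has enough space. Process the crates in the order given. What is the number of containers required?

11 containers

container 1: place 21 m³, 9 m³ left
container 2: place 11 m³, 19 m³ left
container 3: place 22 m³, 8 m³ left
container 2: place 10 m³, 9 m³ left
container 4: place 18 m³, 12 m³ left
container 1: place 4 m³, 5 m³ left
container 5: place 24 m³, 6 m³ left
container 6: place 28 m³, 2 m³ left
container 2: place 8 m³, 1 m³ left
container 7: place 25 m³, 5 m³ left
container 4: place 10 m³, 2 m³ left
container 3: place 7 m³, 1 m³ left
container 8: place 22 m³, 8 m³ left
container 9: place 27 m³, 3 m³ left
container 10: place 25 m³, 5 m³ left
container 11: place 28 m³, 2 m³ left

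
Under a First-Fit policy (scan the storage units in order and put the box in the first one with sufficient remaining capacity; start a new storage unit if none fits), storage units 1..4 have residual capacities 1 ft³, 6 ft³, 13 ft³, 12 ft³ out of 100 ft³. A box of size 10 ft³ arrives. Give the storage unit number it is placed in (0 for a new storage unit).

Storage units with room: storage unit 3 (13 ft³), storage unit 4 (12 ft³).
The first with room is storage unit 3.

3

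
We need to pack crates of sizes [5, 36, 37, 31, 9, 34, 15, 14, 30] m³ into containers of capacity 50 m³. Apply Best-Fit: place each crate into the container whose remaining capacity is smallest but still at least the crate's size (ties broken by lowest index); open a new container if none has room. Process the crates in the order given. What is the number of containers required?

container 1: place 5 m³, 45 m³ left
container 1: place 36 m³, 9 m³ left
container 2: place 37 m³, 13 m³ left
container 3: place 31 m³, 19 m³ left
container 1: place 9 m³, 0 m³ left
container 4: place 34 m³, 16 m³ left
container 4: place 15 m³, 1 m³ left
container 3: place 14 m³, 5 m³ left
container 5: place 30 m³, 20 m³ left
Final containers: [5,36,9] [37] [31,14] [34,15] [30].

5 containers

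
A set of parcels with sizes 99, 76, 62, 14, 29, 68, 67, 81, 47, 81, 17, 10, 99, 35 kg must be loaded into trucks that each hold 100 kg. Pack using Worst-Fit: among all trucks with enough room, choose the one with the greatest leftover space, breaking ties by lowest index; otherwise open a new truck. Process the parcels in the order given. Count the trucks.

10

Put 99 kg in truck 1; 1 kg remain.
Put 76 kg in truck 2; 24 kg remain.
Put 62 kg in truck 3; 38 kg remain.
Put 14 kg in truck 3; 24 kg remain.
Put 29 kg in truck 4; 71 kg remain.
Put 68 kg in truck 4; 3 kg remain.
Put 67 kg in truck 5; 33 kg remain.
Put 81 kg in truck 6; 19 kg remain.
Put 47 kg in truck 7; 53 kg remain.
Put 81 kg in truck 8; 19 kg remain.
Put 17 kg in truck 7; 36 kg remain.
Put 10 kg in truck 7; 26 kg remain.
Put 99 kg in truck 9; 1 kg remain.
Put 35 kg in truck 10; 65 kg remain.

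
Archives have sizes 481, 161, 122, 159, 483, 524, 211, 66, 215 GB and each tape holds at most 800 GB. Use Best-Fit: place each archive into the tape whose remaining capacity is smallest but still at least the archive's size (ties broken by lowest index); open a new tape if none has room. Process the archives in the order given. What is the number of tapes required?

tape 1: place 481 GB, 319 GB left
tape 1: place 161 GB, 158 GB left
tape 1: place 122 GB, 36 GB left
tape 2: place 159 GB, 641 GB left
tape 2: place 483 GB, 158 GB left
tape 3: place 524 GB, 276 GB left
tape 3: place 211 GB, 65 GB left
tape 2: place 66 GB, 92 GB left
tape 4: place 215 GB, 585 GB left
Final tapes: [481,161,122] [159,483,66] [524,211] [215].

4 tapes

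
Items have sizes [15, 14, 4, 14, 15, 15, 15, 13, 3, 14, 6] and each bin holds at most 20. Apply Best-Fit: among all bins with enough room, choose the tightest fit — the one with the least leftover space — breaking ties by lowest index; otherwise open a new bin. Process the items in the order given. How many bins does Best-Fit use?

8 bins

bin 1: place 15, 5 left
bin 2: place 14, 6 left
bin 1: place 4, 1 left
bin 3: place 14, 6 left
bin 4: place 15, 5 left
bin 5: place 15, 5 left
bin 6: place 15, 5 left
bin 7: place 13, 7 left
bin 4: place 3, 2 left
bin 8: place 14, 6 left
bin 2: place 6, 0 left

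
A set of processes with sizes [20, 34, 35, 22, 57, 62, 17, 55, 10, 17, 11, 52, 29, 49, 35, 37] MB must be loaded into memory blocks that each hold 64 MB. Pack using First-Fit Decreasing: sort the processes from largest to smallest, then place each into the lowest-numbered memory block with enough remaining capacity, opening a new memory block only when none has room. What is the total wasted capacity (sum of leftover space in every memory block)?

Sorted descending: 62, 57, 55, 52, 49, 37, 35, 35, 34, 29, 22, 20, 17, 17, 11, 10.
Put 62 MB in memory block 1; 2 MB remain.
Put 57 MB in memory block 2; 7 MB remain.
Put 55 MB in memory block 3; 9 MB remain.
Put 52 MB in memory block 4; 12 MB remain.
Put 49 MB in memory block 5; 15 MB remain.
Put 37 MB in memory block 6; 27 MB remain.
Put 35 MB in memory block 7; 29 MB remain.
Put 35 MB in memory block 8; 29 MB remain.
Put 34 MB in memory block 9; 30 MB remain.
Put 29 MB in memory block 7; 0 MB remain.
Put 22 MB in memory block 6; 5 MB remain.
Put 20 MB in memory block 8; 9 MB remain.
Put 17 MB in memory block 9; 13 MB remain.
Put 17 MB in memory block 10; 47 MB remain.
Put 11 MB in memory block 4; 1 MB remain.
Put 10 MB in memory block 5; 5 MB remain.
10 memory blocks × 64 MB = 640 MB; used 542 MB; unused 98 MB.

98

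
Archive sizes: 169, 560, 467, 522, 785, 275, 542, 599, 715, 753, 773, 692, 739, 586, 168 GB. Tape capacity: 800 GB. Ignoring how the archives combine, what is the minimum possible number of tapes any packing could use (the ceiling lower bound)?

Total size = 169 + 560 + 467 + 522 + 785 + 275 + 542 + 599 + 715 + 753 + 773 + 692 + 739 + 586 + 168 = 8345 GB.
⌈8345 / 800⌉ = 11.

11 tapes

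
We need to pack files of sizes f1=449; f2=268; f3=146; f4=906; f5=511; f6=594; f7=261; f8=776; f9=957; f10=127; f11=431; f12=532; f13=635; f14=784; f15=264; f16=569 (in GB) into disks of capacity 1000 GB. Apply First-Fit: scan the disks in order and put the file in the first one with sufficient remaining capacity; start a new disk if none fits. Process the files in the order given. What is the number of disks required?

Put f1 (449 GB) in disk 1; 551 GB remain.
Put f2 (268 GB) in disk 1; 283 GB remain.
Put f3 (146 GB) in disk 1; 137 GB remain.
Put f4 (906 GB) in disk 2; 94 GB remain.
Put f5 (511 GB) in disk 3; 489 GB remain.
Put f6 (594 GB) in disk 4; 406 GB remain.
Put f7 (261 GB) in disk 3; 228 GB remain.
Put f8 (776 GB) in disk 5; 224 GB remain.
Put f9 (957 GB) in disk 6; 43 GB remain.
Put f10 (127 GB) in disk 1; 10 GB remain.
Put f11 (431 GB) in disk 7; 569 GB remain.
Put f12 (532 GB) in disk 7; 37 GB remain.
Put f13 (635 GB) in disk 8; 365 GB remain.
Put f14 (784 GB) in disk 9; 216 GB remain.
Put f15 (264 GB) in disk 4; 142 GB remain.
Put f16 (569 GB) in disk 10; 431 GB remain.

10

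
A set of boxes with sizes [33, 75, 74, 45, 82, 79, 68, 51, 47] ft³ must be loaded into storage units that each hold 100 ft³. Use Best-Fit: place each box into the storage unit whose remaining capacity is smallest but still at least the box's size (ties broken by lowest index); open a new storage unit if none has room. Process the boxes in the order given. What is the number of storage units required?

7 storage units

33 ft³ → storage unit 1 (remaining 67 ft³)
75 ft³ → storage unit 2 (remaining 25 ft³)
74 ft³ → storage unit 3 (remaining 26 ft³)
45 ft³ → storage unit 1 (remaining 22 ft³)
82 ft³ → storage unit 4 (remaining 18 ft³)
79 ft³ → storage unit 5 (remaining 21 ft³)
68 ft³ → storage unit 6 (remaining 32 ft³)
51 ft³ → storage unit 7 (remaining 49 ft³)
47 ft³ → storage unit 7 (remaining 2 ft³)
Final storage units: [33,45] [75] [74] [82] [79] [68] [51,47].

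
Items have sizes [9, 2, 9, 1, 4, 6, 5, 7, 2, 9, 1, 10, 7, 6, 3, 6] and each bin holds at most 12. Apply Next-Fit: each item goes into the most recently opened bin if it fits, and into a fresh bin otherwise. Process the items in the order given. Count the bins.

9

9 → bin 1 (remaining 3)
2 → bin 1 (remaining 1)
9 → bin 2 (remaining 3)
1 → bin 2 (remaining 2)
4 → bin 3 (remaining 8)
6 → bin 3 (remaining 2)
5 → bin 4 (remaining 7)
7 → bin 4 (remaining 0)
2 → bin 5 (remaining 10)
9 → bin 5 (remaining 1)
1 → bin 5 (remaining 0)
10 → bin 6 (remaining 2)
7 → bin 7 (remaining 5)
6 → bin 8 (remaining 6)
3 → bin 8 (remaining 3)
6 → bin 9 (remaining 6)
Final bins: [9,2] [9,1] [4,6] [5,7] [2,9,1] [10] [7] [6,3] [6].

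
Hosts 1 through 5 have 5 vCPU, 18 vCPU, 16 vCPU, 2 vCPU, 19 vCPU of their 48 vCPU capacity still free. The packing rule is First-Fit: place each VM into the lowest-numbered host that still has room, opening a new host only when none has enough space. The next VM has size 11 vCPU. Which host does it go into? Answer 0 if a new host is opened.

Hosts with room: host 2 (18 vCPU), host 3 (16 vCPU), host 5 (19 vCPU).
The first with room is host 2.

2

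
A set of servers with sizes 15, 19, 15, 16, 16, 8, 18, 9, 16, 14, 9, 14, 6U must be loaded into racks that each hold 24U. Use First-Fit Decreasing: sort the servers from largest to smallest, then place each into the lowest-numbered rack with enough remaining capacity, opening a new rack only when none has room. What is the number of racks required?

Sorted descending: 19, 18, 16, 16, 16, 15, 15, 14, 14, 9, 9, 8, 6.
Put 19U in rack 1; 5U remain.
Put 18U in rack 2; 6U remain.
Put 16U in rack 3; 8U remain.
Put 16U in rack 4; 8U remain.
Put 16U in rack 5; 8U remain.
Put 15U in rack 6; 9U remain.
Put 15U in rack 7; 9U remain.
Put 14U in rack 8; 10U remain.
Put 14U in rack 9; 10U remain.
Put 9U in rack 6; 0U remain.
Put 9U in rack 7; 0U remain.
Put 8U in rack 3; 0U remain.
Put 6U in rack 2; 0U remain.

9 racks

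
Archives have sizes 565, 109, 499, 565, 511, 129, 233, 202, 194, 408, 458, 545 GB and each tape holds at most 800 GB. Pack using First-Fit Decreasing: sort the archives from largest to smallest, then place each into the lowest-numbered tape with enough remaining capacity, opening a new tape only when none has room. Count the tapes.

Sorted descending: 565, 565, 545, 511, 499, 458, 408, 233, 202, 194, 129, 109.
tape 1: place 565 GB, 235 GB left
tape 2: place 565 GB, 235 GB left
tape 3: place 545 GB, 255 GB left
tape 4: place 511 GB, 289 GB left
tape 5: place 499 GB, 301 GB left
tape 6: place 458 GB, 342 GB left
tape 7: place 408 GB, 392 GB left
tape 1: place 233 GB, 2 GB left
tape 2: place 202 GB, 33 GB left
tape 3: place 194 GB, 61 GB left
tape 4: place 129 GB, 160 GB left
tape 4: place 109 GB, 51 GB left

7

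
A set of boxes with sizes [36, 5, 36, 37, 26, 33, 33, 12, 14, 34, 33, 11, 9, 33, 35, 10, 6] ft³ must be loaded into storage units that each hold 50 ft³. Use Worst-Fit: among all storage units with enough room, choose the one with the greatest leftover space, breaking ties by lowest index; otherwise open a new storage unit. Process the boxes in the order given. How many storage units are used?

10 storage units

36 ft³ → storage unit 1 (remaining 14 ft³)
5 ft³ → storage unit 1 (remaining 9 ft³)
36 ft³ → storage unit 2 (remaining 14 ft³)
37 ft³ → storage unit 3 (remaining 13 ft³)
26 ft³ → storage unit 4 (remaining 24 ft³)
33 ft³ → storage unit 5 (remaining 17 ft³)
33 ft³ → storage unit 6 (remaining 17 ft³)
12 ft³ → storage unit 4 (remaining 12 ft³)
14 ft³ → storage unit 5 (remaining 3 ft³)
34 ft³ → storage unit 7 (remaining 16 ft³)
33 ft³ → storage unit 8 (remaining 17 ft³)
11 ft³ → storage unit 6 (remaining 6 ft³)
9 ft³ → storage unit 8 (remaining 8 ft³)
33 ft³ → storage unit 9 (remaining 17 ft³)
35 ft³ → storage unit 10 (remaining 15 ft³)
10 ft³ → storage unit 9 (remaining 7 ft³)
6 ft³ → storage unit 7 (remaining 10 ft³)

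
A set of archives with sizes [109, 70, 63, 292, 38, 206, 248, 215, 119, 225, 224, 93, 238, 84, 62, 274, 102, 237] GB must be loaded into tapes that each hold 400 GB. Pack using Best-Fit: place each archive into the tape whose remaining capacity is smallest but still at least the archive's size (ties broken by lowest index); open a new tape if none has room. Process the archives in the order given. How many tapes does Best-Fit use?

Put 109 GB in tape 1; 291 GB remain.
Put 70 GB in tape 1; 221 GB remain.
Put 63 GB in tape 1; 158 GB remain.
Put 292 GB in tape 2; 108 GB remain.
Put 38 GB in tape 2; 70 GB remain.
Put 206 GB in tape 3; 194 GB remain.
Put 248 GB in tape 4; 152 GB remain.
Put 215 GB in tape 5; 185 GB remain.
Put 119 GB in tape 4; 33 GB remain.
Put 225 GB in tape 6; 175 GB remain.
Put 224 GB in tape 7; 176 GB remain.
Put 93 GB in tape 1; 65 GB remain.
Put 238 GB in tape 8; 162 GB remain.
Put 84 GB in tape 8; 78 GB remain.
Put 62 GB in tape 1; 3 GB remain.
Put 274 GB in tape 9; 126 GB remain.
Put 102 GB in tape 9; 24 GB remain.
Put 237 GB in tape 10; 163 GB remain.

10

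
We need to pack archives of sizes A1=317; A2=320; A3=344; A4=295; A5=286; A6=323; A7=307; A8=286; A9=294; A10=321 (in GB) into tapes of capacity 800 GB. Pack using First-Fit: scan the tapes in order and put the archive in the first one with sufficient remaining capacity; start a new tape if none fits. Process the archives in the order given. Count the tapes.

5

A1 (317 GB) → tape 1 (remaining 483 GB)
A2 (320 GB) → tape 1 (remaining 163 GB)
A3 (344 GB) → tape 2 (remaining 456 GB)
A4 (295 GB) → tape 2 (remaining 161 GB)
A5 (286 GB) → tape 3 (remaining 514 GB)
A6 (323 GB) → tape 3 (remaining 191 GB)
A7 (307 GB) → tape 4 (remaining 493 GB)
A8 (286 GB) → tape 4 (remaining 207 GB)
A9 (294 GB) → tape 5 (remaining 506 GB)
A10 (321 GB) → tape 5 (remaining 185 GB)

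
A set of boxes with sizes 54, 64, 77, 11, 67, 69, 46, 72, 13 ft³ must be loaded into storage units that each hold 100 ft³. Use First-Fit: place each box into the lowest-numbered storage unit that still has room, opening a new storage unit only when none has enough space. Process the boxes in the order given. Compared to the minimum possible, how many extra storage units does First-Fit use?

1

First-Fit: [54,11,13] [64] [77] [67] [69] [46] [72] → 7 storage units.
6 boxes exceed 50 ft³ (half the capacity), and no two of those can share a storage unit, so at least 6 storage units are needed.
An optimal packing achieves that bound: [77,13] [72,11] [69] [67] [64] [54,46] → 6 storage units.
Excess: 7 − 6 = 1.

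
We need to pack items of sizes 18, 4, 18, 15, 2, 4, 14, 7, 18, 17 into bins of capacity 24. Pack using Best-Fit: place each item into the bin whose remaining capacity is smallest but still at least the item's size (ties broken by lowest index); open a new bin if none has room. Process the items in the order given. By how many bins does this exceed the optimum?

0

Best-Fit: [18,4,2] [18,4] [15,7] [14] [18] [17] → 6 bins.
6 items exceed 12 (half the capacity), and no two of those can share a bin, so at least 6 bins are needed.
So 6 is already optimal.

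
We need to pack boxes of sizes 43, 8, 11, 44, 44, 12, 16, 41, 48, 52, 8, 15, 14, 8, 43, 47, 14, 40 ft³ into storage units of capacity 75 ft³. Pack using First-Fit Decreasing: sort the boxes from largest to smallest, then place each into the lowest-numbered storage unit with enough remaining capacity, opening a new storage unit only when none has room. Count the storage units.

9

Sorted descending: 52, 48, 47, 44, 44, 43, 43, 41, 40, 16, 15, 14, 14, 12, 11, 8, 8, 8.
storage unit 1: place 52 ft³, 23 ft³ left
storage unit 2: place 48 ft³, 27 ft³ left
storage unit 3: place 47 ft³, 28 ft³ left
storage unit 4: place 44 ft³, 31 ft³ left
storage unit 5: place 44 ft³, 31 ft³ left
storage unit 6: place 43 ft³, 32 ft³ left
storage unit 7: place 43 ft³, 32 ft³ left
storage unit 8: place 41 ft³, 34 ft³ left
storage unit 9: place 40 ft³, 35 ft³ left
storage unit 1: place 16 ft³, 7 ft³ left
storage unit 2: place 15 ft³, 12 ft³ left
storage unit 3: place 14 ft³, 14 ft³ left
storage unit 3: place 14 ft³, 0 ft³ left
storage unit 2: place 12 ft³, 0 ft³ left
storage unit 4: place 11 ft³, 20 ft³ left
storage unit 4: place 8 ft³, 12 ft³ left
storage unit 4: place 8 ft³, 4 ft³ left
storage unit 5: place 8 ft³, 23 ft³ left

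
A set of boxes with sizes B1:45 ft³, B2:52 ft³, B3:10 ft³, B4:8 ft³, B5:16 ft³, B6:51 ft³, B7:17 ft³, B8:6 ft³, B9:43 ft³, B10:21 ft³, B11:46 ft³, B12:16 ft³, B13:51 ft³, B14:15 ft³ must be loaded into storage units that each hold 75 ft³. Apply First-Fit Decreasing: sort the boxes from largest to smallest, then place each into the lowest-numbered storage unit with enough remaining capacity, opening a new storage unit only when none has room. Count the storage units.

Sorted descending: 52, 51, 51, 46, 45, 43, 21, 17, 16, 16, 15, 10, 8, 6.
52 ft³ → storage unit 1 (remaining 23 ft³)
51 ft³ → storage unit 2 (remaining 24 ft³)
51 ft³ → storage unit 3 (remaining 24 ft³)
46 ft³ → storage unit 4 (remaining 29 ft³)
45 ft³ → storage unit 5 (remaining 30 ft³)
43 ft³ → storage unit 6 (remaining 32 ft³)
21 ft³ → storage unit 1 (remaining 2 ft³)
17 ft³ → storage unit 2 (remaining 7 ft³)
16 ft³ → storage unit 3 (remaining 8 ft³)
16 ft³ → storage unit 4 (remaining 13 ft³)
15 ft³ → storage unit 5 (remaining 15 ft³)
10 ft³ → storage unit 4 (remaining 3 ft³)
8 ft³ → storage unit 3 (remaining 0 ft³)
6 ft³ → storage unit 2 (remaining 1 ft³)
Final storage units: [52,21] [51,17,6] [51,16,8] [46,16,10] [45,15] [43].

6 storage units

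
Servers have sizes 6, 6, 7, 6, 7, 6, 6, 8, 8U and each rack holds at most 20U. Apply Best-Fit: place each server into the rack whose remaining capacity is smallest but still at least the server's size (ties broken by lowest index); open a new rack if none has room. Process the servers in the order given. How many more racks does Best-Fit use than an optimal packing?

Best-Fit: [6,6,7] [6,7,6] [6,8] [8] → 4 racks.
Total size 60U; any packing needs at least ⌈60/20⌉ = 3 racks.
An optimal packing achieves that bound: [8,6,6] [8,6,6] [7,7,6] → 3 racks.
Excess: 4 − 3 = 1.

1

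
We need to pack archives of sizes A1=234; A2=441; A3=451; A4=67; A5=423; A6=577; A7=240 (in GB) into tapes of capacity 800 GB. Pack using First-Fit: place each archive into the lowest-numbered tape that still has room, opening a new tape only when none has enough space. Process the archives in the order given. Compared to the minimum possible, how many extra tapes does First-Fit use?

0

First-Fit: [234,441,67] [451,240] [423] [577] → 4 tapes.
Total size 2433 GB; any packing needs at least ⌈2433/800⌉ = 4 tapes.
So 4 is already optimal.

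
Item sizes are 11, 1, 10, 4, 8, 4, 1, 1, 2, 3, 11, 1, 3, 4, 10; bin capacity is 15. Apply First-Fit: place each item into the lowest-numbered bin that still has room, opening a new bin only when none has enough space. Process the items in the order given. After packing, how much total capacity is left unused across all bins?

11 → bin 1 (remaining 4)
1 → bin 1 (remaining 3)
10 → bin 2 (remaining 5)
4 → bin 2 (remaining 1)
8 → bin 3 (remaining 7)
4 → bin 3 (remaining 3)
1 → bin 1 (remaining 2)
1 → bin 1 (remaining 1)
2 → bin 3 (remaining 1)
3 → bin 4 (remaining 12)
11 → bin 4 (remaining 1)
1 → bin 1 (remaining 0)
3 → bin 5 (remaining 12)
4 → bin 5 (remaining 8)
10 → bin 6 (remaining 5)
6 bins × 15 = 90; used 74; unused 16.

16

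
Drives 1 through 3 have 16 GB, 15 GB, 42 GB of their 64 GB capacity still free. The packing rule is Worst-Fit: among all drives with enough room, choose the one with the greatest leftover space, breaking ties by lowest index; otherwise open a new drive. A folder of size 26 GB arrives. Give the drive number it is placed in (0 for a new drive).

3

Drives with room: drive 3 (42 GB).
Most room is drive 3 with 42 GB free.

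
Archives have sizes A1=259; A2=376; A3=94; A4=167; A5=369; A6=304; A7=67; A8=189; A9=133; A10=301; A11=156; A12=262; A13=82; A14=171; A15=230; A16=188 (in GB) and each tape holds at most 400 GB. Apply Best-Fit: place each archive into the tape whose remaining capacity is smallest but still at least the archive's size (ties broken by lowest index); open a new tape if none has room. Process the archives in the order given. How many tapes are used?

tape 1: place A1 (259 GB), 141 GB left
tape 2: place A2 (376 GB), 24 GB left
tape 1: place A3 (94 GB), 47 GB left
tape 3: place A4 (167 GB), 233 GB left
tape 4: place A5 (369 GB), 31 GB left
tape 5: place A6 (304 GB), 96 GB left
tape 5: place A7 (67 GB), 29 GB left
tape 3: place A8 (189 GB), 44 GB left
tape 6: place A9 (133 GB), 267 GB left
tape 7: place A10 (301 GB), 99 GB left
tape 6: place A11 (156 GB), 111 GB left
tape 8: place A12 (262 GB), 138 GB left
tape 7: place A13 (82 GB), 17 GB left
tape 9: place A14 (171 GB), 229 GB left
tape 10: place A15 (230 GB), 170 GB left
tape 9: place A16 (188 GB), 41 GB left

10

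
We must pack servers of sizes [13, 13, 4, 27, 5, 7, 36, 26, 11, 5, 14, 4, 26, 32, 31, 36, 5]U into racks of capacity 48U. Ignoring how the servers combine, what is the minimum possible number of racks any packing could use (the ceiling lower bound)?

7

Total size = 13 + 13 + 4 + 27 + 5 + 7 + 36 + 26 + 11 + 5 + 14 + 4 + 26 + 32 + 31 + 36 + 5 = 295U.
⌈295 / 48⌉ = 7.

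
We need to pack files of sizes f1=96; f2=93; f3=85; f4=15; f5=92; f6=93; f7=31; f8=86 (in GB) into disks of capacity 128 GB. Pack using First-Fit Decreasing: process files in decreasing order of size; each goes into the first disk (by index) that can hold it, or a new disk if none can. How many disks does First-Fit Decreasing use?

6

Sorted descending: 96, 93, 93, 92, 86, 85, 31, 15.
Put 96 GB in disk 1; 32 GB remain.
Put 93 GB in disk 2; 35 GB remain.
Put 93 GB in disk 3; 35 GB remain.
Put 92 GB in disk 4; 36 GB remain.
Put 86 GB in disk 5; 42 GB remain.
Put 85 GB in disk 6; 43 GB remain.
Put 31 GB in disk 1; 1 GB remain.
Put 15 GB in disk 2; 20 GB remain.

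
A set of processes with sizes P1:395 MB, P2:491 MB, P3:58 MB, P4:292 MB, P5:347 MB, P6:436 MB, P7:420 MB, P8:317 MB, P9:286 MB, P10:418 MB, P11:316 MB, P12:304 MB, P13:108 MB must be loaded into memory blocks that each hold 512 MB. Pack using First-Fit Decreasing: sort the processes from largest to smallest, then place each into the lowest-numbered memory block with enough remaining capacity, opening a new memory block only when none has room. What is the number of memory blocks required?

11

Sorted descending: 491, 436, 420, 418, 395, 347, 317, 316, 304, 292, 286, 108, 58.
491 MB → memory block 1 (remaining 21 MB)
436 MB → memory block 2 (remaining 76 MB)
420 MB → memory block 3 (remaining 92 MB)
418 MB → memory block 4 (remaining 94 MB)
395 MB → memory block 5 (remaining 117 MB)
347 MB → memory block 6 (remaining 165 MB)
317 MB → memory block 7 (remaining 195 MB)
316 MB → memory block 8 (remaining 196 MB)
304 MB → memory block 9 (remaining 208 MB)
292 MB → memory block 10 (remaining 220 MB)
286 MB → memory block 11 (remaining 226 MB)
108 MB → memory block 5 (remaining 9 MB)
58 MB → memory block 2 (remaining 18 MB)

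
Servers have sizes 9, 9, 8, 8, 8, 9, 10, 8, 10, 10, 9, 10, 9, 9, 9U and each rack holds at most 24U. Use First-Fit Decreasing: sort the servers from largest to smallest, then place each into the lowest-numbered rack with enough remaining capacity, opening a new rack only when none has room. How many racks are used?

7 racks

Sorted descending: 10, 10, 10, 10, 9, 9, 9, 9, 9, 9, 9, 8, 8, 8, 8.
rack 1: place 10U, 14U left
rack 1: place 10U, 4U left
rack 2: place 10U, 14U left
rack 2: place 10U, 4U left
rack 3: place 9U, 15U left
rack 3: place 9U, 6U left
rack 4: place 9U, 15U left
rack 4: place 9U, 6U left
rack 5: place 9U, 15U left
rack 5: place 9U, 6U left
rack 6: place 9U, 15U left
rack 6: place 8U, 7U left
rack 7: place 8U, 16U left
rack 7: place 8U, 8U left
rack 7: place 8U, 0U left
Final racks: [10,10] [10,10] [9,9] [9,9] [9,9] [9,8] [8,8,8].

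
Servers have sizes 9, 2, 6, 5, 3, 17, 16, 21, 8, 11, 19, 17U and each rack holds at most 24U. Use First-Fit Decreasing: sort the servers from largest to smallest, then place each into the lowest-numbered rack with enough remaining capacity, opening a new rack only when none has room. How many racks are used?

6

Sorted descending: 21, 19, 17, 17, 16, 11, 9, 8, 6, 5, 3, 2.
Put 21U in rack 1; 3U remain.
Put 19U in rack 2; 5U remain.
Put 17U in rack 3; 7U remain.
Put 17U in rack 4; 7U remain.
Put 16U in rack 5; 8U remain.
Put 11U in rack 6; 13U remain.
Put 9U in rack 6; 4U remain.
Put 8U in rack 5; 0U remain.
Put 6U in rack 3; 1U remain.
Put 5U in rack 2; 0U remain.
Put 3U in rack 1; 0U remain.
Put 2U in rack 4; 5U remain.
Final racks: [21,3] [19,5] [17,6] [17,2] [16,8] [11,9].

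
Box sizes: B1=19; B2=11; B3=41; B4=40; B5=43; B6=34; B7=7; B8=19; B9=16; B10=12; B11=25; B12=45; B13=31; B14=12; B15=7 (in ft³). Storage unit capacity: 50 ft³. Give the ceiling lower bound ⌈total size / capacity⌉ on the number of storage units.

8

Total size = 19 + 11 + 41 + 40 + 43 + 34 + 7 + 19 + 16 + 12 + 25 + 45 + 31 + 12 + 7 = 362 ft³.
⌈362 / 50⌉ = 8.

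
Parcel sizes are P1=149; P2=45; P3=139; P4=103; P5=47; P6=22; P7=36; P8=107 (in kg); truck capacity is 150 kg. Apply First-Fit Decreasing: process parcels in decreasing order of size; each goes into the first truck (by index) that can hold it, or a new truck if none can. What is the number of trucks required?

Sorted descending: 149, 139, 107, 103, 47, 45, 36, 22.
truck 1: place 149 kg, 1 kg left
truck 2: place 139 kg, 11 kg left
truck 3: place 107 kg, 43 kg left
truck 4: place 103 kg, 47 kg left
truck 4: place 47 kg, 0 kg left
truck 5: place 45 kg, 105 kg left
truck 3: place 36 kg, 7 kg left
truck 5: place 22 kg, 83 kg left
Final trucks: [149] [139] [107,36] [103,47] [45,22].

5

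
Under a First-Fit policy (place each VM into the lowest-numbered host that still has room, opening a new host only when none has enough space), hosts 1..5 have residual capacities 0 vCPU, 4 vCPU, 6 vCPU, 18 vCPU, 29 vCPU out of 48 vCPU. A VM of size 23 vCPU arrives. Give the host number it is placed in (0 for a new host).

5

Hosts with room: host 5 (29 vCPU).
The first with room is host 5.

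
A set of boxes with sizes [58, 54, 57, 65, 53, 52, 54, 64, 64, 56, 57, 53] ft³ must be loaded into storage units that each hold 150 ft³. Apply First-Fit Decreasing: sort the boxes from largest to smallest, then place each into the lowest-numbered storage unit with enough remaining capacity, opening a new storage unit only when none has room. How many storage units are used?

6

Sorted descending: 65, 64, 64, 58, 57, 57, 56, 54, 54, 53, 53, 52.
storage unit 1: place 65 ft³, 85 ft³ left
storage unit 1: place 64 ft³, 21 ft³ left
storage unit 2: place 64 ft³, 86 ft³ left
storage unit 2: place 58 ft³, 28 ft³ left
storage unit 3: place 57 ft³, 93 ft³ left
storage unit 3: place 57 ft³, 36 ft³ left
storage unit 4: place 56 ft³, 94 ft³ left
storage unit 4: place 54 ft³, 40 ft³ left
storage unit 5: place 54 ft³, 96 ft³ left
storage unit 5: place 53 ft³, 43 ft³ left
storage unit 6: place 53 ft³, 97 ft³ left
storage unit 6: place 52 ft³, 45 ft³ left
Final storage units: [65,64] [64,58] [57,57] [56,54] [54,53] [53,52].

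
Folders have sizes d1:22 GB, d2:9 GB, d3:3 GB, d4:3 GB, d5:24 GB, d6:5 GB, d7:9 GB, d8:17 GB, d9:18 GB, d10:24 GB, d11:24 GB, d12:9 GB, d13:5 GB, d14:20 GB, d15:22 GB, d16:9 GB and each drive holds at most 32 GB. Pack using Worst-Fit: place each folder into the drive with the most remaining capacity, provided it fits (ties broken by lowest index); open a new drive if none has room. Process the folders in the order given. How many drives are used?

8

drive 1: place d1 (22 GB), 10 GB left
drive 1: place d2 (9 GB), 1 GB left
drive 2: place d3 (3 GB), 29 GB left
drive 2: place d4 (3 GB), 26 GB left
drive 2: place d5 (24 GB), 2 GB left
drive 3: place d6 (5 GB), 27 GB left
drive 3: place d7 (9 GB), 18 GB left
drive 3: place d8 (17 GB), 1 GB left
drive 4: place d9 (18 GB), 14 GB left
drive 5: place d10 (24 GB), 8 GB left
drive 6: place d11 (24 GB), 8 GB left
drive 4: place d12 (9 GB), 5 GB left
drive 5: place d13 (5 GB), 3 GB left
drive 7: place d14 (20 GB), 12 GB left
drive 8: place d15 (22 GB), 10 GB left
drive 7: place d16 (9 GB), 3 GB left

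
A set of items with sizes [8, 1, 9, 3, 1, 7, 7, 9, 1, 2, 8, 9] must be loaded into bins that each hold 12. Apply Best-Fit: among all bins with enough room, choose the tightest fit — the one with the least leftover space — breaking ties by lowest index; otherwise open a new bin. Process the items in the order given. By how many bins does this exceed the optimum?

0

Best-Fit: [8,1,3] [9,1,1] [7] [7] [9,2] [8] [9] → 7 bins.
7 items exceed 6 (half the capacity), and no two of those can share a bin, so at least 7 bins are needed.
So 7 is already optimal.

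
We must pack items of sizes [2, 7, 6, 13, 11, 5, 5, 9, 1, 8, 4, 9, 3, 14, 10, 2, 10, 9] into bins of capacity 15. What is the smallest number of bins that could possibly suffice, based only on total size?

Total size = 2 + 7 + 6 + 13 + 11 + 5 + 5 + 9 + 1 + 8 + 4 + 9 + 3 + 14 + 10 + 2 + 10 + 9 = 128.
⌈128 / 15⌉ = 9.

9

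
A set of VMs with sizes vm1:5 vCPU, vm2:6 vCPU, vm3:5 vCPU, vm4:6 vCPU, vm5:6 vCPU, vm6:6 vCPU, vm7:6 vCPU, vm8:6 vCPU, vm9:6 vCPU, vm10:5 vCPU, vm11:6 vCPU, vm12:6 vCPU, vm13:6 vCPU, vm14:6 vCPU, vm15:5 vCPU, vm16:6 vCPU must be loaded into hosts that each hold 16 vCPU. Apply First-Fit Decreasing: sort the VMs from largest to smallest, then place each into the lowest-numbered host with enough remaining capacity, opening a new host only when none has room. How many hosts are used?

Sorted descending: 6, 6, 6, 6, 6, 6, 6, 6, 6, 6, 6, 6, 5, 5, 5, 5.
host 1: place 6 vCPU, 10 vCPU left
host 1: place 6 vCPU, 4 vCPU left
host 2: place 6 vCPU, 10 vCPU left
host 2: place 6 vCPU, 4 vCPU left
host 3: place 6 vCPU, 10 vCPU left
host 3: place 6 vCPU, 4 vCPU left
host 4: place 6 vCPU, 10 vCPU left
host 4: place 6 vCPU, 4 vCPU left
host 5: place 6 vCPU, 10 vCPU left
host 5: place 6 vCPU, 4 vCPU left
host 6: place 6 vCPU, 10 vCPU left
host 6: place 6 vCPU, 4 vCPU left
host 7: place 5 vCPU, 11 vCPU left
host 7: place 5 vCPU, 6 vCPU left
host 7: place 5 vCPU, 1 vCPU left
host 8: place 5 vCPU, 11 vCPU left
Final hosts: [6,6] [6,6] [6,6] [6,6] [6,6] [6,6] [5,5,5] [5].

8 hosts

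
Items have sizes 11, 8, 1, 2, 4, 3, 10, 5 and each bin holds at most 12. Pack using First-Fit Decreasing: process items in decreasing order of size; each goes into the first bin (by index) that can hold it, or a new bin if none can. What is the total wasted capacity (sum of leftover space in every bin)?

4

Sorted descending: 11, 10, 8, 5, 4, 3, 2, 1.
bin 1: place 11, 1 left
bin 2: place 10, 2 left
bin 3: place 8, 4 left
bin 4: place 5, 7 left
bin 3: place 4, 0 left
bin 4: place 3, 4 left
bin 2: place 2, 0 left
bin 1: place 1, 0 left
4 bins × 12 = 48; used 44; unused 4.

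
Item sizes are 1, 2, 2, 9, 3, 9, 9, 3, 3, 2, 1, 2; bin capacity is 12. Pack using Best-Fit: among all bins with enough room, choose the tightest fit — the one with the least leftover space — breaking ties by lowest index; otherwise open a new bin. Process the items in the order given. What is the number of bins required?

4 bins

1 → bin 1 (remaining 11)
2 → bin 1 (remaining 9)
2 → bin 1 (remaining 7)
9 → bin 2 (remaining 3)
3 → bin 2 (remaining 0)
9 → bin 3 (remaining 3)
9 → bin 4 (remaining 3)
3 → bin 3 (remaining 0)
3 → bin 4 (remaining 0)
2 → bin 1 (remaining 5)
1 → bin 1 (remaining 4)
2 → bin 1 (remaining 2)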